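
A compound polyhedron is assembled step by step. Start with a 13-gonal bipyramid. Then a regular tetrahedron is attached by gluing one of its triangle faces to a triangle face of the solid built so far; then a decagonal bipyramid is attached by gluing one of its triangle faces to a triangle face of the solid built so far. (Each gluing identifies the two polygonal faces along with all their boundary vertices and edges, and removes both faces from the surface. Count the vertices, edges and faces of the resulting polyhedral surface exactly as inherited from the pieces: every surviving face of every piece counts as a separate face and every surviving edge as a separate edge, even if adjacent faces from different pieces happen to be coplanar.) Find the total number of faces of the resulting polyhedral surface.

A 13-gonal bipyramid: V=15, E=39, F=26.
Attach a regular tetrahedron (V=4, E=6, F=4) along a 3-gon: merge 3 vertices and 3 edges, delete both glued faces → V=16, E=42, F=28.
Attach a decagonal bipyramid (V=12, E=30, F=20) along a 3-gon: merge 3 vertices and 3 edges, delete both glued faces → V=25, E=69, F=46.
Check: V − E + F = 25 − 69 + 46 = 2.

46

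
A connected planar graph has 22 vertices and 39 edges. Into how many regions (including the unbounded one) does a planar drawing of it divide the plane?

19

Euler's formula for a connected plane graph: V − E + F = 2, so F = 2 − 22 + 39 = 19.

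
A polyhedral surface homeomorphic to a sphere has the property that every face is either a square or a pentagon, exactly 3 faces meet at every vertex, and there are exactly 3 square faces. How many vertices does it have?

Let x be the number of pentagons; then F = 3 + x.
Edge–face incidences: 2E = 4·3 + 5·x = 12 + 5x.
Every vertex has degree 3, so 3V = 2E.
Euler: V − E + F = 2 ⇒ (2E)/3 − E + (3 + x) = 2.
Multiply by 6: 2·(2E) − 3·(2E) + 6·(3 + x) = 12, i.e. 18 + 6x − (12 + 5x) = 12.
Collecting terms: x + 6 = 12, so x = 6.
Then 2E = 12 + 5·6 = 42, so E = 21, V = 2E/3 = 14, F = 3 + 6 = 9.

14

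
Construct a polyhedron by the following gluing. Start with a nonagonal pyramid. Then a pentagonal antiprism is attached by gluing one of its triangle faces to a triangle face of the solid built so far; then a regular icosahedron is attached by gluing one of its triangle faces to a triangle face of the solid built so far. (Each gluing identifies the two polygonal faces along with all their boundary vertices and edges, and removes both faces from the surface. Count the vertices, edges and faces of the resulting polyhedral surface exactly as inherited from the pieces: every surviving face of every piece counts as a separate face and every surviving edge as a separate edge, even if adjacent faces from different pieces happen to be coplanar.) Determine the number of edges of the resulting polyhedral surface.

A nonagonal pyramid: V=10, E=18, F=10.
Attach a pentagonal antiprism (V=10, E=20, F=12) along a 3-gon: merge 3 vertices and 3 edges, delete both glued faces → V=17, E=35, F=20.
Attach a regular icosahedron (V=12, E=30, F=20) along a 3-gon: merge 3 vertices and 3 edges, delete both glued faces → V=26, E=62, F=38.
Check: V − E + F = 26 − 62 + 38 = 2.

62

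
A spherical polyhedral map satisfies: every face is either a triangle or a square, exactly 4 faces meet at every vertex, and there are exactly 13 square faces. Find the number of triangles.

Let x be the number of triangles; then F = 13 + x.
Edge–face incidences: 2E = 4·13 + 3·x = 52 + 3x.
Every vertex has degree 4, so 4V = 2E.
Euler: V − E + F = 2 ⇒ (2E)/4 − E + (13 + x) = 2.
Multiply by 8: 2·(2E) − 4·(2E) + 8·(13 + x) = 16, i.e. 104 + 8x − 2·(52 + 3x) = 16.
Collecting terms: 2x = 16, so x = 8.
Then 2E = 52 + 3·8 = 76, so E = 38, V = 2E/4 = 19, F = 13 + 8 = 21.

8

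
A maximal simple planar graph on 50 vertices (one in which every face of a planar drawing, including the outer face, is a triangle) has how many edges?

144

In a plane triangulation 3F = 2E and V − E + F = 2, so E = 3V − 6 = 3·50 − 6 = 144.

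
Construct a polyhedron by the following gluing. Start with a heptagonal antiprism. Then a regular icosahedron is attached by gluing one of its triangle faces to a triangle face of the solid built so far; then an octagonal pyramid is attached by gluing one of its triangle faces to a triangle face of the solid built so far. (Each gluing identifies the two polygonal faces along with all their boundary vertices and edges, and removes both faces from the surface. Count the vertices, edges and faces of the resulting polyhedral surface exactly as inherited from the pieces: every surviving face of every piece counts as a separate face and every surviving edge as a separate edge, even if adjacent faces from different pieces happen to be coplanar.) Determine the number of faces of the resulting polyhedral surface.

A heptagonal antiprism: V=14, E=28, F=16.
Attach a regular icosahedron (V=12, E=30, F=20) along a 3-gon: merge 3 vertices and 3 edges, delete both glued faces → V=23, E=55, F=34.
Attach an octagonal pyramid (V=9, E=16, F=9) along a 3-gon: merge 3 vertices and 3 edges, delete both glued faces → V=29, E=68, F=41.
Check: V − E + F = 29 − 68 + 41 = 2.

41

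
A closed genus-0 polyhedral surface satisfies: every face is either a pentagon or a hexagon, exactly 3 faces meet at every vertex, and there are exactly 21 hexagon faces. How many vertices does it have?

62

Let x be the number of pentagons; then F = 21 + x.
Edge–face incidences: 2E = 6·21 + 5·x = 126 + 5x.
Every vertex has degree 3, so 3V = 2E.
Euler: V − E + F = 2 ⇒ (2E)/3 − E + (21 + x) = 2.
Multiply by 6: 2·(2E) − 3·(2E) + 6·(21 + x) = 12, i.e. 126 + 6x − (126 + 5x) = 12.
Collecting terms: x = 12.
Then 2E = 126 + 5·12 = 186, so E = 93, V = 2E/3 = 62, F = 21 + 12 = 33.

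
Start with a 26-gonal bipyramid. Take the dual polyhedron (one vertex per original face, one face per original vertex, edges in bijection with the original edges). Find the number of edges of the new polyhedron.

78

The base solid has V = 28, E = 78, F = 52.
The dual swaps V and F and preserves E: V′ = F = 52, E′ = E = 78, F′ = V = 28.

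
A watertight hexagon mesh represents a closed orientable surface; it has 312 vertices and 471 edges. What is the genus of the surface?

Every face is a hexagon and each edge borders two faces, so 6F = 2·471, giving F = 157.
χ = V − E + F = 312 − 471 + 157 = -2.
For a closed orientable surface χ = 2 − 2g, so g = (2 − (-2))/2 = 2.

2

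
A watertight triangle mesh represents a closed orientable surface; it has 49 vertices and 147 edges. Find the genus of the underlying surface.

1

Every face is a triangle and each edge borders two faces, so 3F = 2·147, giving F = 98.
χ = V − E + F = 49 − 147 + 98 = 0.
For a closed orientable surface χ = 2 − 2g, so g = (2 − (0))/2 = 1.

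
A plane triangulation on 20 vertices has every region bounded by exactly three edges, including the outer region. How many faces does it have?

In a plane triangulation 3F = 2E and V − E + F = 2, so F = 2V − 4 = 2·20 − 4 = 36.

36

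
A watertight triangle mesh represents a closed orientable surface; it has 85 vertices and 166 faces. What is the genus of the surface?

Every face is a triangle, so 2E = 3·166 = 498, giving E = 249.
χ = V − E + F = 85 − 249 + 166 = 2.
For a closed orientable surface χ = 2 − 2g, so g = (2 − (2))/2 = 0.

0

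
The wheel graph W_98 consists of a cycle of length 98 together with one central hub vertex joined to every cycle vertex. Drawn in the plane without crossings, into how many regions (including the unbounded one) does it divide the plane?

W_98 has V = 98 + 1 = 99 vertices and E = 2·98 = 196 edges.
By Euler's formula F = 2 − V + E = 2 − 99 + 196 = 99.

99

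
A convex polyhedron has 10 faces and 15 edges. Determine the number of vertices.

Here V − E + F = 2.
V = 2 + E − F = 2 + 15 − 10 = 7.

7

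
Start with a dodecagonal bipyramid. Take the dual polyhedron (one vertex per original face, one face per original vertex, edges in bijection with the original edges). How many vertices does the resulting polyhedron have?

The base solid has V = 14, E = 36, F = 24.
The dual swaps V and F and preserves E: V′ = F = 24, E′ = E = 36, F′ = V = 14.

24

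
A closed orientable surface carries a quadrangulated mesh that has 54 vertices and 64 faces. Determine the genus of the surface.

6

Every face is a square, so 2E = 4·64 = 256, giving E = 128.
χ = V − E + F = 54 − 128 + 64 = -10.
For a closed orientable surface χ = 2 − 2g, so g = (2 − (-10))/2 = 6.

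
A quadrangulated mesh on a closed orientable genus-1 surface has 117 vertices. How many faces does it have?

117

χ = 2 − 2·1 = 0, and every face is a square so 4F = 2E.
V − E + F = 0 with E = 4F/2 gives 117 − (4/2 − 1)·F = 0, so F = 117 and E = 234.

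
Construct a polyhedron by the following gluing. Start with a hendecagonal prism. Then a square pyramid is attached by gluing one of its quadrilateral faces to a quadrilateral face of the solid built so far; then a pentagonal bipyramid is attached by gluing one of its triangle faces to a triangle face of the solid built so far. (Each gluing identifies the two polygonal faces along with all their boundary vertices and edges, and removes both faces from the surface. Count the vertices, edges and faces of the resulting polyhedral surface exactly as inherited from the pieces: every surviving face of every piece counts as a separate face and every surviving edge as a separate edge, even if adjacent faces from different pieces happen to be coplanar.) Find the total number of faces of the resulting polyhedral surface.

24

A hendecagonal prism: V=22, E=33, F=13.
Attach a square pyramid (V=5, E=8, F=5) along a 4-gon: merge 4 vertices and 4 edges, delete both glued faces → V=23, E=37, F=16.
Attach a pentagonal bipyramid (V=7, E=15, F=10) along a 3-gon: merge 3 vertices and 3 edges, delete both glued faces → V=27, E=49, F=24.
Check: V − E + F = 27 − 49 + 24 = 2.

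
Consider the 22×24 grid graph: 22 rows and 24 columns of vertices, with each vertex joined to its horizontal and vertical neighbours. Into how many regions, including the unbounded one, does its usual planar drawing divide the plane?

484

The grid has V = 22·24 = 528 vertices and E = 22·23 + 24·21 = 1010 edges.
F = 2 − V + E = 2 − 528 + 1010 = 484.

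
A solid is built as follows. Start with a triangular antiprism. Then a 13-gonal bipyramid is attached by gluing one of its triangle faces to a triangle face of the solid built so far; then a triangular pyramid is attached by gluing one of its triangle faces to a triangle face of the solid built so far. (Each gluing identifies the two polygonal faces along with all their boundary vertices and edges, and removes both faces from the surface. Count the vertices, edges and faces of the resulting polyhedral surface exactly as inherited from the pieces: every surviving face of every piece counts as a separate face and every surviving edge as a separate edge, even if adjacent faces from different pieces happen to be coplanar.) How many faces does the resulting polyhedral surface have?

34

A triangular antiprism: V=6, E=12, F=8.
Attach a 13-gonal bipyramid (V=15, E=39, F=26) along a 3-gon: merge 3 vertices and 3 edges, delete both glued faces → V=18, E=48, F=32.
Attach a triangular pyramid (V=4, E=6, F=4) along a 3-gon: merge 3 vertices and 3 edges, delete both glued faces → V=19, E=51, F=34.
Check: V − E + F = 19 − 51 + 34 = 2.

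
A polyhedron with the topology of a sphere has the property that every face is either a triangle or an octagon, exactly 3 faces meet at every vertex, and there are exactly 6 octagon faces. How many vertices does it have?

Let x be the number of triangles; then F = 6 + x.
Edge–face incidences: 2E = 8·6 + 3·x = 48 + 3x.
Every vertex has degree 3, so 3V = 2E.
Euler: V − E + F = 2 ⇒ (2E)/3 − E + (6 + x) = 2.
Multiply by 6: 2·(2E) − 3·(2E) + 6·(6 + x) = 12, i.e. 36 + 6x − (48 + 3x) = 12.
Collecting terms: 3x − 12 = 12, so 3x = 24, so x = 8.
Then 2E = 48 + 3·8 = 72, so E = 36, V = 2E/3 = 24, F = 6 + 8 = 14.

24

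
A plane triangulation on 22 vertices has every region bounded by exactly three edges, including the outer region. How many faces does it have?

40

In a plane triangulation 3F = 2E and V − E + F = 2, so F = 2V − 4 = 2·22 − 4 = 40.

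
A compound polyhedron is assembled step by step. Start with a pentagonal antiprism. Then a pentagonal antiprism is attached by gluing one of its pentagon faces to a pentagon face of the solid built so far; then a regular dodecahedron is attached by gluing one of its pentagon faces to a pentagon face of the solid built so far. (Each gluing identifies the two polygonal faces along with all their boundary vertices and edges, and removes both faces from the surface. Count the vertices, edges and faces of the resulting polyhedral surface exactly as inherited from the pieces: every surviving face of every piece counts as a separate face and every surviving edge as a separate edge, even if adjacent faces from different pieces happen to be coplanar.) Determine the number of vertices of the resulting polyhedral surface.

A pentagonal antiprism: V=10, E=20, F=12.
Attach a pentagonal antiprism (V=10, E=20, F=12) along a 5-gon: merge 5 vertices and 5 edges, delete both glued faces → V=15, E=35, F=22.
Attach a regular dodecahedron (V=20, E=30, F=12) along a 5-gon: merge 5 vertices and 5 edges, delete both glued faces → V=30, E=60, F=32.
Check: V − E + F = 30 − 60 + 32 = 2.

30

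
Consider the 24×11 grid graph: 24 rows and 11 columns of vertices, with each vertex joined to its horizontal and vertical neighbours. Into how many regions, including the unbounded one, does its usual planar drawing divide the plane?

231

The grid has V = 24·11 = 264 vertices and E = 24·10 + 11·23 = 493 edges.
F = 2 − V + E = 2 − 264 + 493 = 231.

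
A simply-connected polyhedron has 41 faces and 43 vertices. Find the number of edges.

82

Here V − E + F = 2.
E = V + F − (2) = 43 + 41 − (2) = 82.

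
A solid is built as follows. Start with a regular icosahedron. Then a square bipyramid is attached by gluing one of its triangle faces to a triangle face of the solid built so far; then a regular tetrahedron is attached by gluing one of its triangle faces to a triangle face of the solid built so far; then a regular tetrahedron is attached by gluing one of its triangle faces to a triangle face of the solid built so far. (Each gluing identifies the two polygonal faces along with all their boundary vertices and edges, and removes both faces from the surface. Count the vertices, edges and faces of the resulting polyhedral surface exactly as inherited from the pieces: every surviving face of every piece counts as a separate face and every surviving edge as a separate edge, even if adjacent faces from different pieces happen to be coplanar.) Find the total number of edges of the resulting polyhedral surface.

A regular icosahedron: V=12, E=30, F=20.
Attach a square bipyramid (V=6, E=12, F=8) along a 3-gon: merge 3 vertices and 3 edges, delete both glued faces → V=15, E=39, F=26.
Attach a regular tetrahedron (V=4, E=6, F=4) along a 3-gon: merge 3 vertices and 3 edges, delete both glued faces → V=16, E=42, F=28.
Attach a regular tetrahedron (V=4, E=6, F=4) along a 3-gon: merge 3 vertices and 3 edges, delete both glued faces → V=17, E=45, F=30.
Check: V − E + F = 17 − 45 + 30 = 2.

45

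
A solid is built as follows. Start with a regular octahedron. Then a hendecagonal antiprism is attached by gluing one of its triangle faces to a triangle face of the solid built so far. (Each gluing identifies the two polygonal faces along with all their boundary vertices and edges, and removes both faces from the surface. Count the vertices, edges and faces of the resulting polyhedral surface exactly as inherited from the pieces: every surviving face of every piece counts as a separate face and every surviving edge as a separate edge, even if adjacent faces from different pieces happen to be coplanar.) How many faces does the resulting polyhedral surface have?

A regular octahedron: V=6, E=12, F=8.
Attach a hendecagonal antiprism (V=22, E=44, F=24) along a 3-gon: merge 3 vertices and 3 edges, delete both glued faces → V=25, E=53, F=30.
Check: V − E + F = 25 − 53 + 30 = 2.

30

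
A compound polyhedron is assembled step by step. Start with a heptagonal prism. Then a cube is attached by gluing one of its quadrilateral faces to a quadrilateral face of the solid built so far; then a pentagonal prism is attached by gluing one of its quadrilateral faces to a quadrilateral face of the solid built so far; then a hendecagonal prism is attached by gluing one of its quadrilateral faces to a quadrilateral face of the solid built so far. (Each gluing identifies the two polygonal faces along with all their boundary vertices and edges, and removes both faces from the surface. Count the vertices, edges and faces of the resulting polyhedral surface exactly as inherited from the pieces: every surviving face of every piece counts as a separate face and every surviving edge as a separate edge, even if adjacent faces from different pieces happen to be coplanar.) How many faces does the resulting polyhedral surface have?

A heptagonal prism: V=14, E=21, F=9.
Attach a cube (V=8, E=12, F=6) along a 4-gon: merge 4 vertices and 4 edges, delete both glued faces → V=18, E=29, F=13.
Attach a pentagonal prism (V=10, E=15, F=7) along a 4-gon: merge 4 vertices and 4 edges, delete both glued faces → V=24, E=40, F=18.
Attach a hendecagonal prism (V=22, E=33, F=13) along a 4-gon: merge 4 vertices and 4 edges, delete both glued faces → V=42, E=69, F=29.
Check: V − E + F = 42 − 69 + 29 = 2.

29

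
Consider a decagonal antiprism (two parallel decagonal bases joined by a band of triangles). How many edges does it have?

40

An antiprism on an n-gon has two n-gon caps and 2n triangles: V = 2·10 = 20, E = 4·10 = 40, F = 2·10 + 2 = 22.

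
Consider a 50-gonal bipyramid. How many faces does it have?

A bipyramid over an n-gon has 2n triangular faces and n + 2 vertices: V = 50 + 2 = 52, E = 3·50 = 150, F = 2·50 = 100.

100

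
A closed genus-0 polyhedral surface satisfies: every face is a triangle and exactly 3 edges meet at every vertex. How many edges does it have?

Each face has 3 edges and each edge borders two faces, so 2E = 3F.
Each vertex has degree 3, so 3V = 2E and hence V = 3F/3.
Euler: V − E + F = 2 ⇒ (3F/3) − (3F/2) + F = 2.
Multiply by 6: (6 − 9 + 6)F = 12, i.e. 3F = 12.
So F = 4, E = 3·4/2 = 6, V = 3·4/3 = 4.

6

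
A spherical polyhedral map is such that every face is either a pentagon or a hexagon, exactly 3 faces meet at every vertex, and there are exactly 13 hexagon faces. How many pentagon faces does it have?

Let x be the number of pentagons; then F = 13 + x.
Edge–face incidences: 2E = 6·13 + 5·x = 78 + 5x.
Every vertex has degree 3, so 3V = 2E.
Euler: V − E + F = 2 ⇒ (2E)/3 − E + (13 + x) = 2.
Multiply by 6: 2·(2E) − 3·(2E) + 6·(13 + x) = 12, i.e. 78 + 6x − (78 + 5x) = 12.
Collecting terms: x = 12.
Then 2E = 78 + 5·12 = 138, so E = 69, V = 2E/3 = 46, F = 13 + 12 = 25.

12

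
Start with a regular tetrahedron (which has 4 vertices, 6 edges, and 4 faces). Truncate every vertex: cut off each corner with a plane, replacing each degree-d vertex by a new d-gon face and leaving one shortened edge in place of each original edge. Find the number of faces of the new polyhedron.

8

Truncation replaces each original edge-end by a new vertex, so V′ = 2E = 12.
Each original edge survives, and each old vertex of degree d contributes d new edges; summing degrees gives Σd = 2E, so E′ = E + 2E = 3E = 18.
Each original face survives and each original vertex becomes one new face: F′ = F + V = 8.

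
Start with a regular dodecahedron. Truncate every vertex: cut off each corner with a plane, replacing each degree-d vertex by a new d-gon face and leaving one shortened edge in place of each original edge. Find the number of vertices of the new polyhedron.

The base solid has V = 20, E = 30, F = 12.
Truncation replaces each original edge-end by a new vertex, so V′ = 2E = 60.
Each original edge survives, and each old vertex of degree d contributes d new edges; summing degrees gives Σd = 2E, so E′ = E + 2E = 3E = 90.
Each original face survives and each original vertex becomes one new face: F′ = F + V = 32.

60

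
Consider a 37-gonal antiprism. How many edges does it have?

An antiprism on an n-gon has two n-gon caps and 2n triangles: V = 2·37 = 74, E = 4·37 = 148, F = 2·37 + 2 = 76.
Check: V − E + F = 74 − 148 + 76 = 2.

148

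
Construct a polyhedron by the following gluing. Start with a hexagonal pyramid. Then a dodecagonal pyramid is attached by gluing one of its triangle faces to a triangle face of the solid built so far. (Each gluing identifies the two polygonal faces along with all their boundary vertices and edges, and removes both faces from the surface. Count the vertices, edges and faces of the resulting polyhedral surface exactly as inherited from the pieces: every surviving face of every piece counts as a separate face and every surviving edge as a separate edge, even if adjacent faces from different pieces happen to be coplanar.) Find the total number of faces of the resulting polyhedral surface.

18

A hexagonal pyramid: V=7, E=12, F=7.
Attach a dodecagonal pyramid (V=13, E=24, F=13) along a 3-gon: merge 3 vertices and 3 edges, delete both glued faces → V=17, E=33, F=18.
Check: V − E + F = 17 − 33 + 18 = 2.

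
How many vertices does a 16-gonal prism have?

A prism on an n-gon has two n-gon bases and n rectangular sides: V = 2·16 = 32, E = 3·16 = 48, F = 16 + 2 = 18.

32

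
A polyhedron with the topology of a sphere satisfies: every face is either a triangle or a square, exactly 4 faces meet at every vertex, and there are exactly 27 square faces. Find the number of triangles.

8

Let x be the number of triangles; then F = 27 + x.
Edge–face incidences: 2E = 4·27 + 3·x = 108 + 3x.
Every vertex has degree 4, so 4V = 2E.
Euler: V − E + F = 2 ⇒ (2E)/4 − E + (27 + x) = 2.
Multiply by 8: 2·(2E) − 4·(2E) + 8·(27 + x) = 16, i.e. 216 + 8x − 2·(108 + 3x) = 16.
Collecting terms: 2x = 16, so x = 8.
Then 2E = 108 + 3·8 = 132, so E = 66, V = 2E/4 = 33, F = 27 + 8 = 35.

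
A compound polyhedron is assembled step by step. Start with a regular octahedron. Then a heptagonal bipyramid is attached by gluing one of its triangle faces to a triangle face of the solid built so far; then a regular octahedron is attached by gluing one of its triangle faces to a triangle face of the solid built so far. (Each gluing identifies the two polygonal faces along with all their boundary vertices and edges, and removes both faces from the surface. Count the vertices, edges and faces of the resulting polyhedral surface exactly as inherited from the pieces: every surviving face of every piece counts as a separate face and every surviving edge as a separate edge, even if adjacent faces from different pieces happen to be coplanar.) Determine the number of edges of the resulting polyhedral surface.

39

A regular octahedron: V=6, E=12, F=8.
Attach a heptagonal bipyramid (V=9, E=21, F=14) along a 3-gon: merge 3 vertices and 3 edges, delete both glued faces → V=12, E=30, F=20.
Attach a regular octahedron (V=6, E=12, F=8) along a 3-gon: merge 3 vertices and 3 edges, delete both glued faces → V=15, E=39, F=26.
Check: V − E + F = 15 − 39 + 26 = 2.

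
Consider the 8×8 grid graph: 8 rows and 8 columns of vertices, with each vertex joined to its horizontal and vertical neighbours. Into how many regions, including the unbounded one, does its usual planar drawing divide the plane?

The grid has V = 8·8 = 64 vertices and E = 8·7 + 8·7 = 112 edges.
F = 2 − V + E = 2 − 64 + 112 = 50.

50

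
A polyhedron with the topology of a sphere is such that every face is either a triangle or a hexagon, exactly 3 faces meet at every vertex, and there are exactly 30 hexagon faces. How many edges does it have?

96

Let x be the number of triangles; then F = 30 + x.
Edge–face incidences: 2E = 6·30 + 3·x = 180 + 3x.
Every vertex has degree 3, so 3V = 2E.
Euler: V − E + F = 2 ⇒ (2E)/3 − E + (30 + x) = 2.
Multiply by 6: 2·(2E) − 3·(2E) + 6·(30 + x) = 12, i.e. 180 + 6x − (180 + 3x) = 12.
Collecting terms: 3x = 12, so x = 4.
Then 2E = 180 + 3·4 = 192, so E = 96, V = 2E/3 = 64, F = 30 + 4 = 34.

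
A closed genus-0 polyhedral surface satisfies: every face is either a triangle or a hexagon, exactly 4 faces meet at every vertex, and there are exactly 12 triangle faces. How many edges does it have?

24

Let x be the number of hexagons; then F = 12 + x.
Edge–face incidences: 2E = 3·12 + 6·x = 36 + 6x.
Every vertex has degree 4, so 4V = 2E.
Euler: V − E + F = 2 ⇒ (2E)/4 − E + (12 + x) = 2.
Multiply by 8: 2·(2E) − 4·(2E) + 8·(12 + x) = 16, i.e. 96 + 8x − 2·(36 + 6x) = 16.
Collecting terms: −4x + 24 = 16, so −4x = −8, so x = 2.
Then 2E = 36 + 6·2 = 48, so E = 24, V = 2E/4 = 12, F = 12 + 2 = 14.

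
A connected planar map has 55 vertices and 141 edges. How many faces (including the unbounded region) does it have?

88

Euler's formula for a connected plane graph: V − E + F = 2, so F = 2 − 55 + 141 = 88.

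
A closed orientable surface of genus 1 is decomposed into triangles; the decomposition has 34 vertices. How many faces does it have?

χ = 2 − 2·1 = 0, and every face is a triangle so 3F = 2E.
V − E + F = 0 with E = 3F/2 gives 34 − (3/2 − 1)·F = 0, so F = 68 and E = 102.

68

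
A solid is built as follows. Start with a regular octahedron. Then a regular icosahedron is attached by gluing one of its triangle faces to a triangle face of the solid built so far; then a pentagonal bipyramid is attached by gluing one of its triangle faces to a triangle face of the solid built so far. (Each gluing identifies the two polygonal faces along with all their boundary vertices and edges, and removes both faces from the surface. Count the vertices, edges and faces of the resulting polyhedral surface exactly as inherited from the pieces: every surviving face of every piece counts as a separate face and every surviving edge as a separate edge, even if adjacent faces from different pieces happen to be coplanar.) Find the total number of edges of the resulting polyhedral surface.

51

A regular octahedron: V=6, E=12, F=8.
Attach a regular icosahedron (V=12, E=30, F=20) along a 3-gon: merge 3 vertices and 3 edges, delete both glued faces → V=15, E=39, F=26.
Attach a pentagonal bipyramid (V=7, E=15, F=10) along a 3-gon: merge 3 vertices and 3 edges, delete both glued faces → V=19, E=51, F=34.
Check: V − E + F = 19 − 51 + 34 = 2.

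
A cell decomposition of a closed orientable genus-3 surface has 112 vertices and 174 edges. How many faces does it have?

58

For a closed orientable surface of genus 3, χ = 2 − 2·3 = -4.
F = -4 − V + E = -4 − 112 + 174 = 58.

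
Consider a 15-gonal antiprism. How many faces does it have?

An antiprism on an n-gon has two n-gon caps and 2n triangles: V = 2·15 = 30, E = 4·15 = 60, F = 2·15 + 2 = 32.

32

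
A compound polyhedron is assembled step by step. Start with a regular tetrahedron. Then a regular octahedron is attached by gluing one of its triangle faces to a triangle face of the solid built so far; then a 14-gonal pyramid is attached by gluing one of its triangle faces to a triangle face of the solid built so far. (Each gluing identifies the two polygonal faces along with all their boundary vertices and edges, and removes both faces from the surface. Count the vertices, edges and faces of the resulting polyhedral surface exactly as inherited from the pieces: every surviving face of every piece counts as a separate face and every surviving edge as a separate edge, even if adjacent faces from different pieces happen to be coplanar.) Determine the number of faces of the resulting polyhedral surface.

23

A regular tetrahedron: V=4, E=6, F=4.
Attach a regular octahedron (V=6, E=12, F=8) along a 3-gon: merge 3 vertices and 3 edges, delete both glued faces → V=7, E=15, F=10.
Attach a 14-gonal pyramid (V=15, E=28, F=15) along a 3-gon: merge 3 vertices and 3 edges, delete both glued faces → V=19, E=40, F=23.
Check: V − E + F = 19 − 40 + 23 = 2.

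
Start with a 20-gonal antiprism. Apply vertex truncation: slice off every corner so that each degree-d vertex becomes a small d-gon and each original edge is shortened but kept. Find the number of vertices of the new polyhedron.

The base solid has V = 40, E = 80, F = 42.
Truncation replaces each original edge-end by a new vertex, so V′ = 2E = 160.
Each original edge survives, and each old vertex of degree d contributes d new edges; summing degrees gives Σd = 2E, so E′ = E + 2E = 3E = 240.
Each original face survives and each original vertex becomes one new face: F′ = F + V = 82.

160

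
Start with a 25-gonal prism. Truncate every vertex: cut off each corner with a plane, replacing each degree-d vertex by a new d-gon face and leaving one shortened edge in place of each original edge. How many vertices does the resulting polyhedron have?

The base solid has V = 50, E = 75, F = 27.
Truncation replaces each original edge-end by a new vertex, so V′ = 2E = 150.
Each original edge survives, and each old vertex of degree d contributes d new edges; summing degrees gives Σd = 2E, so E′ = E + 2E = 3E = 225.
Each original face survives and each original vertex becomes one new face: F′ = F + V = 77.

150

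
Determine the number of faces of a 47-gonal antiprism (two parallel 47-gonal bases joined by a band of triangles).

96

An antiprism on an n-gon has two n-gon caps and 2n triangles: V = 2·47 = 94, E = 4·47 = 188, F = 2·47 + 2 = 96.
Check: V − E + F = 94 − 188 + 96 = 2.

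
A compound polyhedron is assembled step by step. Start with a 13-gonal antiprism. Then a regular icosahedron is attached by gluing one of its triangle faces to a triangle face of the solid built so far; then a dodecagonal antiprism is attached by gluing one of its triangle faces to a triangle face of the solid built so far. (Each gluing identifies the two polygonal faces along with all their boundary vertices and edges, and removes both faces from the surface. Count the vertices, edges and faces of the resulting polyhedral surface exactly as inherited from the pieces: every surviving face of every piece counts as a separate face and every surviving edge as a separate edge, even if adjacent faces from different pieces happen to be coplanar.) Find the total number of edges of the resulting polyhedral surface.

A 13-gonal antiprism: V=26, E=52, F=28.
Attach a regular icosahedron (V=12, E=30, F=20) along a 3-gon: merge 3 vertices and 3 edges, delete both glued faces → V=35, E=79, F=46.
Attach a dodecagonal antiprism (V=24, E=48, F=26) along a 3-gon: merge 3 vertices and 3 edges, delete both glued faces → V=56, E=124, F=70.
Check: V − E + F = 56 − 124 + 70 = 2.

124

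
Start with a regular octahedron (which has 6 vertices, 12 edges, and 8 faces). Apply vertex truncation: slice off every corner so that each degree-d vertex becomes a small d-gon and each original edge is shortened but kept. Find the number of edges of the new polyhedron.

Truncation replaces each original edge-end by a new vertex, so V′ = 2E = 24.
Each original edge survives, and each old vertex of degree d contributes d new edges; summing degrees gives Σd = 2E, so E′ = E + 2E = 3E = 36.
Each original face survives and each original vertex becomes one new face: F′ = F + V = 14.

36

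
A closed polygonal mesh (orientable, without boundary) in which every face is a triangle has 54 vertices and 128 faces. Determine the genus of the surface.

Every face is a triangle, so 2E = 3·128 = 384, giving E = 192.
χ = V − E + F = 54 − 192 + 128 = -10.
For a closed orientable surface χ = 2 − 2g, so g = (2 − (-10))/2 = 6.

6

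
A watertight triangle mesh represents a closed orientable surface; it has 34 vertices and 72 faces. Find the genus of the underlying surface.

2

Every face is a triangle, so 2E = 3·72 = 216, giving E = 108.
χ = V − E + F = 34 − 108 + 72 = -2.
For a closed orientable surface χ = 2 − 2g, so g = (2 − (-2))/2 = 2.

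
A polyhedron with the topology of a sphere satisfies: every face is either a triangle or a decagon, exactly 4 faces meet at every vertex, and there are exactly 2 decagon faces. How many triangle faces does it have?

20

Let x be the number of triangles; then F = 2 + x.
Edge–face incidences: 2E = 10·2 + 3·x = 20 + 3x.
Every vertex has degree 4, so 4V = 2E.
Euler: V − E + F = 2 ⇒ (2E)/4 − E + (2 + x) = 2.
Multiply by 8: 2·(2E) − 4·(2E) + 8·(2 + x) = 16, i.e. 16 + 8x − 2·(20 + 3x) = 16.
Collecting terms: 2x − 24 = 16, so 2x = 40, so x = 20.
Then 2E = 20 + 3·20 = 80, so E = 40, V = 2E/4 = 20, F = 2 + 20 = 22.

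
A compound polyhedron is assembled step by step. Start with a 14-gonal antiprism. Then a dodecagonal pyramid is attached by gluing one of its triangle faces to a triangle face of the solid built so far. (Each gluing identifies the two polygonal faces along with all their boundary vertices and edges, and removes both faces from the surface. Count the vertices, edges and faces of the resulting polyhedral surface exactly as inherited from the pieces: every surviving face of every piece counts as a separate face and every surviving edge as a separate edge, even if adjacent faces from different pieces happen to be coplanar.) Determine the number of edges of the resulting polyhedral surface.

A 14-gonal antiprism: V=28, E=56, F=30.
Attach a dodecagonal pyramid (V=13, E=24, F=13) along a 3-gon: merge 3 vertices and 3 edges, delete both glued faces → V=38, E=77, F=41.
Check: V − E + F = 38 − 77 + 41 = 2.

77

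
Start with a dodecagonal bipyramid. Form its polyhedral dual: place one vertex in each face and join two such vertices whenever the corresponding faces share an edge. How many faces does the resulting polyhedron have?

The base solid has V = 14, E = 36, F = 24.
The dual swaps V and F and preserves E: V′ = F = 24, E′ = E = 36, F′ = V = 14.

14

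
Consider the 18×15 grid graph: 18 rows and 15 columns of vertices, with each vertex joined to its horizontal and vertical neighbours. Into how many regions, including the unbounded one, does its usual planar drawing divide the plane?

239

The grid has V = 18·15 = 270 vertices and E = 18·14 + 15·17 = 507 edges.
F = 2 − V + E = 2 − 270 + 507 = 239.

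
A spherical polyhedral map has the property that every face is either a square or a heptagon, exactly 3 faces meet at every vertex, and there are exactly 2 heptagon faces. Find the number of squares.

Let x be the number of squares; then F = 2 + x.
Edge–face incidences: 2E = 7·2 + 4·x = 14 + 4x.
Every vertex has degree 3, so 3V = 2E.
Euler: V − E + F = 2 ⇒ (2E)/3 − E + (2 + x) = 2.
Multiply by 6: 2·(2E) − 3·(2E) + 6·(2 + x) = 12, i.e. 12 + 6x − (14 + 4x) = 12.
Collecting terms: 2x − 2 = 12, so 2x = 14, so x = 7.
Then 2E = 14 + 4·7 = 42, so E = 21, V = 2E/3 = 14, F = 2 + 7 = 9.

7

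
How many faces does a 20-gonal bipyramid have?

A bipyramid over an n-gon has 2n triangular faces and n + 2 vertices: V = 20 + 2 = 22, E = 3·20 = 60, F = 2·20 = 40.
Check: V − E + F = 22 − 60 + 40 = 2.

40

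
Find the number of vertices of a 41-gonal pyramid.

42

A pyramid on an n-gon base has one n-gon and n triangles: V = 41 + 1 = 42, E = 2·41 = 82, F = 41 + 1 = 42.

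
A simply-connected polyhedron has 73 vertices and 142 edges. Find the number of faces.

71

Here V − E + F = 2.
F = 2 − V + E = 2 − 73 + 142 = 71.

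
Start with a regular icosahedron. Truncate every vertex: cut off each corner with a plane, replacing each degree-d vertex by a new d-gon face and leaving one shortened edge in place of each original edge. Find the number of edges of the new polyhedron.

The base solid has V = 12, E = 30, F = 20.
Truncation replaces each original edge-end by a new vertex, so V′ = 2E = 60.
Each original edge survives, and each old vertex of degree d contributes d new edges; summing degrees gives Σd = 2E, so E′ = E + 2E = 3E = 90.
Each original face survives and each original vertex becomes one new face: F′ = F + V = 32.

90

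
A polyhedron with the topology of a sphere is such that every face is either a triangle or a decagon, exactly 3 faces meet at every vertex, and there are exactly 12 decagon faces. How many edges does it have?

Let x be the number of triangles; then F = 12 + x.
Edge–face incidences: 2E = 10·12 + 3·x = 120 + 3x.
Every vertex has degree 3, so 3V = 2E.
Euler: V − E + F = 2 ⇒ (2E)/3 − E + (12 + x) = 2.
Multiply by 6: 2·(2E) − 3·(2E) + 6·(12 + x) = 12, i.e. 72 + 6x − (120 + 3x) = 12.
Collecting terms: 3x − 48 = 12, so 3x = 60, so x = 20.
Then 2E = 120 + 3·20 = 180, so E = 90, V = 2E/3 = 60, F = 12 + 20 = 32.

90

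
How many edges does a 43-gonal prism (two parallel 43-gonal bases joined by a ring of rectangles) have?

129

A prism on an n-gon has two n-gon bases and n rectangular sides: V = 2·43 = 86, E = 3·43 = 129, F = 43 + 2 = 45.
Check: V − E + F = 86 − 129 + 45 = 2.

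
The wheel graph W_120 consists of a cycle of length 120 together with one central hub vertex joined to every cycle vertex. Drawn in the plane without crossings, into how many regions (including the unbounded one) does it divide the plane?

121

W_120 has V = 120 + 1 = 121 vertices and E = 2·120 = 240 edges.
By Euler's formula F = 2 − V + E = 2 − 121 + 240 = 121.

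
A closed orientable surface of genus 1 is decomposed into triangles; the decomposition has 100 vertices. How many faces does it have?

200

χ = 2 − 2·1 = 0, and every face is a triangle so 3F = 2E.
V − E + F = 0 with E = 3F/2 gives 100 − (3/2 − 1)·F = 0, so F = 200 and E = 300.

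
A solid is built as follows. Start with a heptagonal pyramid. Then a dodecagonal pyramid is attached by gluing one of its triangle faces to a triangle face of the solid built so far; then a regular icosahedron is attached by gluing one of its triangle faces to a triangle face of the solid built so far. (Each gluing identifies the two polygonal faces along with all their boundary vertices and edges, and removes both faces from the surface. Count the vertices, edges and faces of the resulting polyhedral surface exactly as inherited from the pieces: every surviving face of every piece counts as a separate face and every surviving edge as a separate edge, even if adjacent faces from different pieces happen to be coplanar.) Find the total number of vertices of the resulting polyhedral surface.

27

A heptagonal pyramid: V=8, E=14, F=8.
Attach a dodecagonal pyramid (V=13, E=24, F=13) along a 3-gon: merge 3 vertices and 3 edges, delete both glued faces → V=18, E=35, F=19.
Attach a regular icosahedron (V=12, E=30, F=20) along a 3-gon: merge 3 vertices and 3 edges, delete both glued faces → V=27, E=62, F=37.
Check: V − E + F = 27 − 62 + 37 = 2.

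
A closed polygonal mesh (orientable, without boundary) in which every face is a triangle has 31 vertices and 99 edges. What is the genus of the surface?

2

Every face is a triangle and each edge borders two faces, so 3F = 2·99, giving F = 66.
χ = V − E + F = 31 − 99 + 66 = -2.
For a closed orientable surface χ = 2 − 2g, so g = (2 − (-2))/2 = 2.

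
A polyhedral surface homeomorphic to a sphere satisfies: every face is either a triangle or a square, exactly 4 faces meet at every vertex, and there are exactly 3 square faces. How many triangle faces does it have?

8

Let x be the number of triangles; then F = 3 + x.
Edge–face incidences: 2E = 4·3 + 3·x = 12 + 3x.
Every vertex has degree 4, so 4V = 2E.
Euler: V − E + F = 2 ⇒ (2E)/4 − E + (3 + x) = 2.
Multiply by 8: 2·(2E) − 4·(2E) + 8·(3 + x) = 16, i.e. 24 + 8x − 2·(12 + 3x) = 16.
Collecting terms: 2x = 16, so x = 8.
Then 2E = 12 + 3·8 = 36, so E = 18, V = 2E/4 = 9, F = 3 + 8 = 11.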